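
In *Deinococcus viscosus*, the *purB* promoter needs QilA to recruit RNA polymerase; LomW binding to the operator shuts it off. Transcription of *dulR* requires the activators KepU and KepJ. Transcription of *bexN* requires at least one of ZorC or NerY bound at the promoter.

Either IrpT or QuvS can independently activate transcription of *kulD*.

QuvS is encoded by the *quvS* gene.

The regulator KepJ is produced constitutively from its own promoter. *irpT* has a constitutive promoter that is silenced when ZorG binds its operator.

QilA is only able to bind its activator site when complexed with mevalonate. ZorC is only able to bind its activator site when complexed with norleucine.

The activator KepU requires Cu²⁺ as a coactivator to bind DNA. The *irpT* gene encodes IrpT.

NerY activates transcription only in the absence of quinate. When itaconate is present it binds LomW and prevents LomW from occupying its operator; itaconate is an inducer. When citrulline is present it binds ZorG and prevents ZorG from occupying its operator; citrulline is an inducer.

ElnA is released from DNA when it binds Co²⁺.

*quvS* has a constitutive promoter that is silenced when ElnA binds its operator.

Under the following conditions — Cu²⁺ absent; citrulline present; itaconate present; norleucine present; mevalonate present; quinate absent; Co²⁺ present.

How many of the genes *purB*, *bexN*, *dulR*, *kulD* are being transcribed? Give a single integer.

3

Mevalonate is present, so QilA is active.
Itaconate is present, so LomW is inactive.
No repressor is bound and QilA is active, so *purB* is transcribed.
→ *purB* is ON.
Norleucine is present, so ZorC is active.
Quinate is absent, so NerY is active.
Activator ZorC is present, so *bexN* is transcribed.
→ *bexN* is ON.
Cu²⁺ is absent, so KepU is inactive.
KepJ is produced constitutively and is active.
Required activator KepU is absent, so *dulR* is not transcribed.
→ *dulR* is OFF.
Citrulline is present, so ZorG is inactive.
With no repressor bound, *irpT* is transcribed.
So IrpT is produced and active.
Co²⁺ is present, so ElnA is inactive.
With no repressor bound, *quvS* is transcribed.
So QuvS is produced and active.
Activator IrpT is present, so *kulD* is transcribed.
→ *kulD* is ON.
3 of the 4 genes are transcribed.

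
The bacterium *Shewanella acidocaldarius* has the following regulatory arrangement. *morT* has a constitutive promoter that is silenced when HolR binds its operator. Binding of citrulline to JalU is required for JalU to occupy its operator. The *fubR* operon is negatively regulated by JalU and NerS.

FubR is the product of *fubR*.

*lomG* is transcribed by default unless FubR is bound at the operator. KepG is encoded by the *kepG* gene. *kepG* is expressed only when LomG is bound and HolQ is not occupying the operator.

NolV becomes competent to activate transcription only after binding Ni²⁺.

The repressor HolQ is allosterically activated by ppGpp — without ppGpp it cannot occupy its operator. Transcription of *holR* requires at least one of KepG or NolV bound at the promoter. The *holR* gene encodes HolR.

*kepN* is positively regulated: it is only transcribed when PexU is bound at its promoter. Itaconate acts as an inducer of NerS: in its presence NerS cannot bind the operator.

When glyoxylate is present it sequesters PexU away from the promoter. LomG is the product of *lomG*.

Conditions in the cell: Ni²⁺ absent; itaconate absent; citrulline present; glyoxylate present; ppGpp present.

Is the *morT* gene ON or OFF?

Citrulline is present, so JalU is active.
Itaconate is absent, so NerS is active.
With repressor JalU bound, *fubR* is not transcribed.
So FubR is not produced.
With no repressor bound, *lomG* is transcribed.
So LomG is produced and active.
ppGpp is present, so HolQ is active.
With repressor HolQ bound, *kepG* is not transcribed.
So KepG is not produced.
Ni²⁺ is absent, so NolV is inactive.
No activator is available at the *holR* promoter, so *holR* is not transcribed.
So HolR is not produced.
With no repressor bound, *morT* is transcribed.

ON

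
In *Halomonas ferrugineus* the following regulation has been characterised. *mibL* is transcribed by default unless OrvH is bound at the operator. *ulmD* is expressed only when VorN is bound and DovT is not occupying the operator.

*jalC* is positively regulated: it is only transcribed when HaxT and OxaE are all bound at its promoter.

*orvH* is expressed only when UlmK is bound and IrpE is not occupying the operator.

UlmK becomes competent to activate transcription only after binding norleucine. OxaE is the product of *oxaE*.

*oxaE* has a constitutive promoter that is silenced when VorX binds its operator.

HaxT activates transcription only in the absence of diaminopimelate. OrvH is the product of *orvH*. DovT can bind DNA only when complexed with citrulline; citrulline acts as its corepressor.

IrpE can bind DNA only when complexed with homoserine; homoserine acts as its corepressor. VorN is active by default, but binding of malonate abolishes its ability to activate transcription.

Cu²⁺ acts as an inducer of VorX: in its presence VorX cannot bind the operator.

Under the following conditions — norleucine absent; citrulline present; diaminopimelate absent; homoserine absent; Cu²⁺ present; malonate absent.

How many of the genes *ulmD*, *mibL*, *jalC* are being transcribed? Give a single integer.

Citrulline is present, so DovT is active.
Malonate is absent, so VorN is active.
With repressor DovT bound, *ulmD* is not transcribed.
→ *ulmD* is OFF.
Norleucine is absent, so UlmK is inactive.
Homoserine is absent, so IrpE is inactive.
Required activator UlmK is absent, so *orvH* is not transcribed.
So OrvH is not produced.
With no repressor bound, *mibL* is transcribed.
→ *mibL* is ON.
Diaminopimelate is absent, so HaxT is active.
Cu²⁺ is present, so VorX is inactive.
With no repressor bound, *oxaE* is transcribed.
So OxaE is produced and active.
No repressor is bound and HaxT and OxaE are active, so *jalC* is transcribed.
→ *jalC* is ON.
2 of the 3 genes are transcribed.

2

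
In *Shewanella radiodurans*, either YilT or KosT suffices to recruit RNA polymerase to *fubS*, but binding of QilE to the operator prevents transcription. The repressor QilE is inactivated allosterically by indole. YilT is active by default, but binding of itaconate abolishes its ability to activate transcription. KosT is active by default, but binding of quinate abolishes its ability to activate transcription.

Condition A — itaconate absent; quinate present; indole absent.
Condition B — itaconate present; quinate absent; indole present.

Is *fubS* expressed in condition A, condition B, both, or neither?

B only

Condition A:
Itaconate is absent, so YilT is active.
Quinate is present, so KosT is inactive.
Indole is absent, so QilE is active.
With repressor QilE bound, *fubS* is not transcribed.
→ *fubS* is OFF in A.
Condition B:
Itaconate is present, so YilT is inactive.
Quinate is absent, so KosT is active.
Indole is present, so QilE is inactive.
Activator KosT is present, so *fubS* is transcribed.
→ *fubS* is ON in B.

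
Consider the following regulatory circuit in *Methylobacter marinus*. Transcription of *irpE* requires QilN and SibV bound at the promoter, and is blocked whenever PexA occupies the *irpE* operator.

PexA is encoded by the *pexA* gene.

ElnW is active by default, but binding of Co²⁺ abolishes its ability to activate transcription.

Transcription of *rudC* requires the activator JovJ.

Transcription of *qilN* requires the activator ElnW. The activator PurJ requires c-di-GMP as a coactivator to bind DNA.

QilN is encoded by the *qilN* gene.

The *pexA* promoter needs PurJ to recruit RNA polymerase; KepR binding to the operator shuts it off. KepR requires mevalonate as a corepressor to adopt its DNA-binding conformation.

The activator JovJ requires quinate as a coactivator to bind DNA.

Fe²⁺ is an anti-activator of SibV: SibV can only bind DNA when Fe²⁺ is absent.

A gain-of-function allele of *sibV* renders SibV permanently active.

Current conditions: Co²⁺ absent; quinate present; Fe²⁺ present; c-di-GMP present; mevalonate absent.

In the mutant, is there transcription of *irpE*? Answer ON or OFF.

Co²⁺ is absent, so ElnW is active.
No repressor is bound and ElnW is active, so *qilN* is transcribed.
So QilN is produced and active.
c-di-GMP is present, so PurJ is active.
Mevalonate is absent, so KepR is inactive.
No repressor is bound and PurJ is active, so *pexA* is transcribed.
So PexA is produced and active.
SibV is constitutively active in this strain.
With repressor PexA bound, *irpE* is not transcribed.

OFF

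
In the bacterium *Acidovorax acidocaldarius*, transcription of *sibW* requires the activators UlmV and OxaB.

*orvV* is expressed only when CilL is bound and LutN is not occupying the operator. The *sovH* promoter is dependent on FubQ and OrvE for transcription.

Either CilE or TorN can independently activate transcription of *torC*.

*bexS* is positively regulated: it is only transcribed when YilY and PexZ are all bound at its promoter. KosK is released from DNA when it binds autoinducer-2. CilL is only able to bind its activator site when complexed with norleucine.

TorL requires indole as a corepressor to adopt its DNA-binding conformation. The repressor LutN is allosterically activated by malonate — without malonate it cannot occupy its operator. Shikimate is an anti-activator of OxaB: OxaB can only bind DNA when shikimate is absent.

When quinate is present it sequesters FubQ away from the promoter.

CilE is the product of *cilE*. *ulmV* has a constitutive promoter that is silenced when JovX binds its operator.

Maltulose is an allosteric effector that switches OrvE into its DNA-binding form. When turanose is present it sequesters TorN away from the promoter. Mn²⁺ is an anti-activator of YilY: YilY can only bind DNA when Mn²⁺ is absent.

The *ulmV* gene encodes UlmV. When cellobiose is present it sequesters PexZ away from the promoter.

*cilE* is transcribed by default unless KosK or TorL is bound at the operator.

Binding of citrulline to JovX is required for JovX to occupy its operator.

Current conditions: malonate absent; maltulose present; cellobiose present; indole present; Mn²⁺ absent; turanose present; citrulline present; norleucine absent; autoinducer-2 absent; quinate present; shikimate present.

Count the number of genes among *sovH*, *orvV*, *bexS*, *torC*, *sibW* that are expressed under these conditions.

Quinate is present, so FubQ is inactive.
Maltulose is present, so OrvE is active.
Required activator FubQ is absent, so *sovH* is not transcribed.
→ *sovH* is OFF.
Malonate is absent, so LutN is inactive.
Norleucine is absent, so CilL is inactive.
Required activator CilL is absent, so *orvV* is not transcribed.
→ *orvV* is OFF.
Mn²⁺ is absent, so YilY is active.
Cellobiose is present, so PexZ is inactive.
Required activator PexZ is absent, so *bexS* is not transcribed.
→ *bexS* is OFF.
Autoinducer-2 is absent, so KosK is active.
Indole is present, so TorL is active.
With repressor KosK bound, *cilE* is not transcribed.
So CilE is not produced.
Turanose is present, so TorN is inactive.
No activator is available at the *torC* promoter, so *torC* is not transcribed.
→ *torC* is OFF.
Citrulline is present, so JovX is active.
With repressor JovX bound, *ulmV* is not transcribed.
So UlmV is not produced.
Shikimate is present, so OxaB is inactive.
Required activator UlmV is absent, so *sibW* is not transcribed.
→ *sibW* is OFF.
0 of the 5 genes are transcribed.

0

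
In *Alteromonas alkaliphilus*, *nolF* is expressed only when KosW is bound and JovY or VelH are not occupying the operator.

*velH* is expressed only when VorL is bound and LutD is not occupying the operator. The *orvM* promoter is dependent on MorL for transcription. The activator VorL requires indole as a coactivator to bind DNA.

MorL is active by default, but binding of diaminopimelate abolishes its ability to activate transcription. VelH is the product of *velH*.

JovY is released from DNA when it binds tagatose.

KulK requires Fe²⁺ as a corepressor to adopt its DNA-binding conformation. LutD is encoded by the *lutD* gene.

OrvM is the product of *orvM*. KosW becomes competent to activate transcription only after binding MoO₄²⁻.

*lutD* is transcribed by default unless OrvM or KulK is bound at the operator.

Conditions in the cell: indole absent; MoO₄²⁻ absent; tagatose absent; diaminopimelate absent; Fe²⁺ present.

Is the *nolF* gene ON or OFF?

OFF

MoO₄²⁻ is absent, so KosW is inactive.
Tagatose is absent, so JovY is active.
Diaminopimelate is absent, so MorL is active.
No repressor is bound and MorL is active, so *orvM* is transcribed.
So OrvM is produced and active.
Fe²⁺ is present, so KulK is active.
With repressor OrvM bound, *lutD* is not transcribed.
So LutD is not produced.
Indole is absent, so VorL is inactive.
Required activator VorL is absent, so *velH* is not transcribed.
So VelH is not produced.
With repressor JovY bound, *nolF* is not transcribed.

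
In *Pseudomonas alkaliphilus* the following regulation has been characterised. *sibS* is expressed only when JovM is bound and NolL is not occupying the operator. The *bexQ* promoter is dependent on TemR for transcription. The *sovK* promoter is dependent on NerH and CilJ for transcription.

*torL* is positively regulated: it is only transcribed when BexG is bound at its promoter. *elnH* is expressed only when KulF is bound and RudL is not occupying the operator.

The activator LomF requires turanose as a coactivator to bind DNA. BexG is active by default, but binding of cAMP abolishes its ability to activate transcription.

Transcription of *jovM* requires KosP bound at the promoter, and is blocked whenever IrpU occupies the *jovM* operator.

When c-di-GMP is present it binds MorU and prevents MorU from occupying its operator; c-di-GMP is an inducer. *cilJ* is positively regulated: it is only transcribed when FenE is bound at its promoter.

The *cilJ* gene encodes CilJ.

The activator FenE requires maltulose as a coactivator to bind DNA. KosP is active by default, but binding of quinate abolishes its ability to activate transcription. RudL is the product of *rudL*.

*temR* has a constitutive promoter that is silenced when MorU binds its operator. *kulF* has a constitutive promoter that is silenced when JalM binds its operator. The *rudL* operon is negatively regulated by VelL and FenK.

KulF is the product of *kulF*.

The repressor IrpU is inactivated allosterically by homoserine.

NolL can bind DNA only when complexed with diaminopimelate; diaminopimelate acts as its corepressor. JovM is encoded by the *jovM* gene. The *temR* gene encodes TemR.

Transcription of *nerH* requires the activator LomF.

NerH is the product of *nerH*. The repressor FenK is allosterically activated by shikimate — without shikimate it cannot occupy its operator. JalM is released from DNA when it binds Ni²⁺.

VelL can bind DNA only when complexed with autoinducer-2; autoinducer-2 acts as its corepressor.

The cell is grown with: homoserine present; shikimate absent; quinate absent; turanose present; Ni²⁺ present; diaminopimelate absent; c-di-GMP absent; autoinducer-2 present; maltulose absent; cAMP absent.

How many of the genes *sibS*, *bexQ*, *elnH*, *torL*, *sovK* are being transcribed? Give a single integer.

3

Quinate is absent, so KosP is active.
Homoserine is present, so IrpU is inactive.
No repressor is bound and KosP is active, so *jovM* is transcribed.
So JovM is produced and active.
Diaminopimelate is absent, so NolL is inactive.
No repressor is bound and JovM is active, so *sibS* is transcribed.
→ *sibS* is ON.
c-di-GMP is absent, so MorU is active.
With repressor MorU bound, *temR* is not transcribed.
So TemR is not produced.
Required activator TemR is absent, so *bexQ* is not transcribed.
→ *bexQ* is OFF.
Autoinducer-2 is present, so VelL is active.
Shikimate is absent, so FenK is inactive.
With repressor VelL bound, *rudL* is not transcribed.
So RudL is not produced.
Ni²⁺ is present, so JalM is inactive.
With no repressor bound, *kulF* is transcribed.
So KulF is produced and active.
No repressor is bound and KulF is active, so *elnH* is transcribed.
→ *elnH* is ON.
cAMP is absent, so BexG is active.
No repressor is bound and BexG is active, so *torL* is transcribed.
→ *torL* is ON.
Turanose is present, so LomF is active.
No repressor is bound and LomF is active, so *nerH* is transcribed.
So NerH is produced and active.
Maltulose is absent, so FenE is inactive.
Required activator FenE is absent, so *cilJ* is not transcribed.
So CilJ is not produced.
Required activator CilJ is absent, so *sovK* is not transcribed.
→ *sovK* is OFF.
3 of the 5 genes are transcribed.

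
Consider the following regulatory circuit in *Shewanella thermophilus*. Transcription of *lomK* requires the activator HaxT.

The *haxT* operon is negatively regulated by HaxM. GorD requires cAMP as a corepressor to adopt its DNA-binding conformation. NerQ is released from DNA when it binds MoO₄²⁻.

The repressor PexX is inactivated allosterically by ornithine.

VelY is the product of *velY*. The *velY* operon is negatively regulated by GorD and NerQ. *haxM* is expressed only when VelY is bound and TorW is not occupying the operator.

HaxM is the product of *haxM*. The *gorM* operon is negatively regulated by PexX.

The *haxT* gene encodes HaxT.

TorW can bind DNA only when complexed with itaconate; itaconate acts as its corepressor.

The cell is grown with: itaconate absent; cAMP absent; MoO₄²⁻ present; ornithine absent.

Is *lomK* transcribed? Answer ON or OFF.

OFF

cAMP is absent, so GorD is inactive.
MoO₄²⁻ is present, so NerQ is inactive.
With no repressor bound, *velY* is transcribed.
So VelY is produced and active.
Itaconate is absent, so TorW is inactive.
No repressor is bound and VelY is active, so *haxM* is transcribed.
So HaxM is produced and active.
With repressor HaxM bound, *haxT* is not transcribed.
So HaxT is not produced.
Required activator HaxT is absent, so *lomK* is not transcribed.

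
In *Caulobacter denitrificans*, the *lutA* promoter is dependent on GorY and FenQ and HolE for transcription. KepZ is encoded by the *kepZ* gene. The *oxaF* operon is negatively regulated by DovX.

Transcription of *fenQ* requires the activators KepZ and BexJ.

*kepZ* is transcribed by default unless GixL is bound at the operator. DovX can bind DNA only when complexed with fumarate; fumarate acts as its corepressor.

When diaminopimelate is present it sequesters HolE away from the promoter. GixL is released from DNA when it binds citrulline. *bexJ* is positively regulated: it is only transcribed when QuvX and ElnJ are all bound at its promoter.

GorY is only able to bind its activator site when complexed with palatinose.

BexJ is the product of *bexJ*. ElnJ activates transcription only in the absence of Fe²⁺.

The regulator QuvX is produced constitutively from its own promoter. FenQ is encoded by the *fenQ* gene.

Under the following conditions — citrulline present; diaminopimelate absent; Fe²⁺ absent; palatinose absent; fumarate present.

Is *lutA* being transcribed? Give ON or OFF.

Palatinose is absent, so GorY is inactive.
Citrulline is present, so GixL is inactive.
With no repressor bound, *kepZ* is transcribed.
So KepZ is produced and active.
QuvX is produced constitutively and is active.
Fe²⁺ is absent, so ElnJ is active.
No repressor is bound and QuvX and ElnJ are active, so *bexJ* is transcribed.
So BexJ is produced and active.
No repressor is bound and KepZ and BexJ are active, so *fenQ* is transcribed.
So FenQ is produced and active.
Diaminopimelate is absent, so HolE is active.
Required activator GorY is absent, so *lutA* is not transcribed.

OFF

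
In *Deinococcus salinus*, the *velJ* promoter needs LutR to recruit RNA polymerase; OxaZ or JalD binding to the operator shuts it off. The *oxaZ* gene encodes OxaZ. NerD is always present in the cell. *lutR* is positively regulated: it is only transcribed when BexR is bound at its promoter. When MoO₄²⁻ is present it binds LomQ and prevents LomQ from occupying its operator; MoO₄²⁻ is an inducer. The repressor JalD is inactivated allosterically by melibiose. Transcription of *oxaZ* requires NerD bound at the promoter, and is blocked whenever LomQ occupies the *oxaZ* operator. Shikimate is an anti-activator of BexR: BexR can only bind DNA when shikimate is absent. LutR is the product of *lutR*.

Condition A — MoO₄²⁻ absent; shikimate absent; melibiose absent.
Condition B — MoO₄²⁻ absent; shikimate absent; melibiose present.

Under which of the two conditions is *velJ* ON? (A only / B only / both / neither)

B only

Condition A:
MoO₄²⁻ is absent, so LomQ is active.
NerD is produced constitutively and is active.
With repressor LomQ bound, *oxaZ* is not transcribed.
So OxaZ is not produced.
Shikimate is absent, so BexR is active.
No repressor is bound and BexR is active, so *lutR* is transcribed.
So LutR is produced and active.
Melibiose is absent, so JalD is active.
With repressor JalD bound, *velJ* is not transcribed.
→ *velJ* is OFF in A.
Condition B:
MoO₄²⁻ is absent, so LomQ is active.
NerD is produced constitutively and is active.
With repressor LomQ bound, *oxaZ* is not transcribed.
So OxaZ is not produced.
Shikimate is absent, so BexR is active.
No repressor is bound and BexR is active, so *lutR* is transcribed.
So LutR is produced and active.
Melibiose is present, so JalD is inactive.
No repressor is bound and LutR is active, so *velJ* is transcribed.
→ *velJ* is ON in B.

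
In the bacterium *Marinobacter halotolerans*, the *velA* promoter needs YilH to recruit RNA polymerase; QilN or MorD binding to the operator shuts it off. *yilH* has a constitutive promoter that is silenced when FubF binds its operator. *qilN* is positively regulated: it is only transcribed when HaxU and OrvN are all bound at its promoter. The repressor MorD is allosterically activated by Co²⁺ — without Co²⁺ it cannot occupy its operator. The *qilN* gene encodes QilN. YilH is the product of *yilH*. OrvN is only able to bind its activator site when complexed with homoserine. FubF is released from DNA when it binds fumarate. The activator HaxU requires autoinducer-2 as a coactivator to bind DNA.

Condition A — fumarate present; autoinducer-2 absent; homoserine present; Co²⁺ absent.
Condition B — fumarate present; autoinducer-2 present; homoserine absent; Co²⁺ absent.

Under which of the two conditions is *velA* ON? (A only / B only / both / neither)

both

Condition A:
Fumarate is present, so FubF is inactive.
With no repressor bound, *yilH* is transcribed.
So YilH is produced and active.
Autoinducer-2 is absent, so HaxU is inactive.
Homoserine is present, so OrvN is active.
Required activator HaxU is absent, so *qilN* is not transcribed.
So QilN is not produced.
Co²⁺ is absent, so MorD is inactive.
No repressor is bound and YilH is active, so *velA* is transcribed.
→ *velA* is ON in A.
Condition B:
Fumarate is present, so FubF is inactive.
With no repressor bound, *yilH* is transcribed.
So YilH is produced and active.
Autoinducer-2 is present, so HaxU is active.
Homoserine is absent, so OrvN is inactive.
Required activator OrvN is absent, so *qilN* is not transcribed.
So QilN is not produced.
Co²⁺ is absent, so MorD is inactive.
No repressor is bound and YilH is active, so *velA* is transcribed.
→ *velA* is ON in B.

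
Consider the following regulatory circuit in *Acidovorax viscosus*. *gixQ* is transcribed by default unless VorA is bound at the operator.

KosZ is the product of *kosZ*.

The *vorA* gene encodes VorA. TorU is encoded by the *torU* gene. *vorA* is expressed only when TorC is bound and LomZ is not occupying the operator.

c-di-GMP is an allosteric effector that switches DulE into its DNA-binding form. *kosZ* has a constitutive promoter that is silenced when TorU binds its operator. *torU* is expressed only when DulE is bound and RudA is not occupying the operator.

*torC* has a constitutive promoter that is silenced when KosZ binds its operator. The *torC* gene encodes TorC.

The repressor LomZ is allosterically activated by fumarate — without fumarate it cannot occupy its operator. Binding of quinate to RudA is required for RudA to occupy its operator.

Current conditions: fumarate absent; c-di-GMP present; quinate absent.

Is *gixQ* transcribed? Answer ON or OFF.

OFF

Quinate is absent, so RudA is inactive.
c-di-GMP is present, so DulE is active.
No repressor is bound and DulE is active, so *torU* is transcribed.
So TorU is produced and active.
With repressor TorU bound, *kosZ* is not transcribed.
So KosZ is not produced.
With no repressor bound, *torC* is transcribed.
So TorC is produced and active.
Fumarate is absent, so LomZ is inactive.
No repressor is bound and TorC is active, so *vorA* is transcribed.
So VorA is produced and active.
With repressor VorA bound, *gixQ* is not transcribed.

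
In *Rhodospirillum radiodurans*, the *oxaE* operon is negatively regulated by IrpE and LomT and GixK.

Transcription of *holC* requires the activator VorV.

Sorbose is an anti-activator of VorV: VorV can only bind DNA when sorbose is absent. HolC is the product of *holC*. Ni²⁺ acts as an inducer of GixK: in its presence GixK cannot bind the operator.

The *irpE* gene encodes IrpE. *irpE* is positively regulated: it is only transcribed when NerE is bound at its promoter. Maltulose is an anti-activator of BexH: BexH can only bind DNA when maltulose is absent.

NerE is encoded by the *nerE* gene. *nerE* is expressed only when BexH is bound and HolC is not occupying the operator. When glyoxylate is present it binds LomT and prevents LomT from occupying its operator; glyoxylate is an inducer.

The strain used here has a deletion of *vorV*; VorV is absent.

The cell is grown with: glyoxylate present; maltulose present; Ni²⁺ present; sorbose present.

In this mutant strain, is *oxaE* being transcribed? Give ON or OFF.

VorV is non-functional in this strain, so it has no effect.
Required activator VorV is absent, so *holC* is not transcribed.
So HolC is not produced.
Maltulose is present, so BexH is inactive.
Required activator BexH is absent, so *nerE* is not transcribed.
So NerE is not produced.
Required activator NerE is absent, so *irpE* is not transcribed.
So IrpE is not produced.
Glyoxylate is present, so LomT is inactive.
Ni²⁺ is present, so GixK is inactive.
With no repressor bound, *oxaE* is transcribed.

ON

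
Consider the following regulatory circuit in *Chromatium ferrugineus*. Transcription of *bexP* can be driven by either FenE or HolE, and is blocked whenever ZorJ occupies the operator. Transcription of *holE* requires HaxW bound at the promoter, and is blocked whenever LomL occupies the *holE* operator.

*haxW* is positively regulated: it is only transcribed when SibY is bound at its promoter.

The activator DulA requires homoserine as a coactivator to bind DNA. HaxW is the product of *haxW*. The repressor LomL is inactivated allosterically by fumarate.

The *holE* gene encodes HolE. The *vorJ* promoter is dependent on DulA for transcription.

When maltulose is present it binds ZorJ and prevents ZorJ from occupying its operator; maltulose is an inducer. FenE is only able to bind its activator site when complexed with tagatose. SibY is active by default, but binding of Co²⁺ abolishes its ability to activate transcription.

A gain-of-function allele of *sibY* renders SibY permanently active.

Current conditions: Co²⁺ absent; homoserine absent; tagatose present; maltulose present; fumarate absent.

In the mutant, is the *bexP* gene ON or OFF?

Tagatose is present, so FenE is active.
Maltulose is present, so ZorJ is inactive.
Fumarate is absent, so LomL is active.
SibY is constitutively active in this strain.
No repressor is bound and SibY is active, so *haxW* is transcribed.
So HaxW is produced and active.
With repressor LomL bound, *holE* is not transcribed.
So HolE is not produced.
Activator FenE is present, so *bexP* is transcribed.

ON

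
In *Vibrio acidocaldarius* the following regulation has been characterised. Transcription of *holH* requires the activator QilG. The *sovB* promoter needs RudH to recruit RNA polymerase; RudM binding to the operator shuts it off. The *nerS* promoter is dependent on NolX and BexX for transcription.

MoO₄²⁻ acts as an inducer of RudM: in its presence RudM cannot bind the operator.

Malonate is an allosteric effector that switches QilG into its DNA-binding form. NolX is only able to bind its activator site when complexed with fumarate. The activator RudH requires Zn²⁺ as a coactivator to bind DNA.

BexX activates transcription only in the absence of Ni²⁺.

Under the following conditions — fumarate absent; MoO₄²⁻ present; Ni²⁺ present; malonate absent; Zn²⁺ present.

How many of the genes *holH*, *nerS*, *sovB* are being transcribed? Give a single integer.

1

Malonate is absent, so QilG is inactive.
Required activator QilG is absent, so *holH* is not transcribed.
→ *holH* is OFF.
Fumarate is absent, so NolX is inactive.
Ni²⁺ is present, so BexX is inactive.
Required activator NolX is absent, so *nerS* is not transcribed.
→ *nerS* is OFF.
Zn²⁺ is present, so RudH is active.
MoO₄²⁻ is present, so RudM is inactive.
No repressor is bound and RudH is active, so *sovB* is transcribed.
→ *sovB* is ON.
1 of the 3 genes is transcribed.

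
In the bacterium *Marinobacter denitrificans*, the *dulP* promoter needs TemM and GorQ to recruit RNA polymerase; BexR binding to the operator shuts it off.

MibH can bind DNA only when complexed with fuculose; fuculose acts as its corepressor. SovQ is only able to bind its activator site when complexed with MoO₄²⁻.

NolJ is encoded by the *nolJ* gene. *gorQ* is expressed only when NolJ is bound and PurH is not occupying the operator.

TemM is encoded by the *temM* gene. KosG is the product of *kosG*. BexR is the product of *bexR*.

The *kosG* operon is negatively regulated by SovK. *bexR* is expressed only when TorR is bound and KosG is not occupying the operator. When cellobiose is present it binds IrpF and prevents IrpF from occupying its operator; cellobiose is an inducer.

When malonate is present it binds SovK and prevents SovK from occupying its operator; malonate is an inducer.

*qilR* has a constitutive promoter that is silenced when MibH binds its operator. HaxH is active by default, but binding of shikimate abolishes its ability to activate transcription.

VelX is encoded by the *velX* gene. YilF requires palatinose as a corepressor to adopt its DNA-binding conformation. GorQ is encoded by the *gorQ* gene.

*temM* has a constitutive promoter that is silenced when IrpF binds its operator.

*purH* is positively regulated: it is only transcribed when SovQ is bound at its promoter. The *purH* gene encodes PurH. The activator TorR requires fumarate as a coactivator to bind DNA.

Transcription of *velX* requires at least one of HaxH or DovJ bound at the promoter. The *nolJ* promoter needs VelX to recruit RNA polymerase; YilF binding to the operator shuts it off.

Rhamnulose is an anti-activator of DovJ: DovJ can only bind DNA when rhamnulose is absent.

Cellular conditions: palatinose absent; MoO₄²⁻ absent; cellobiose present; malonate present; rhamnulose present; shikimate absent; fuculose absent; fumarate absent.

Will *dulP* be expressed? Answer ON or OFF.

ON

Cellobiose is present, so IrpF is inactive.
With no repressor bound, *temM* is transcribed.
So TemM is produced and active.
Shikimate is absent, so HaxH is active.
Rhamnulose is present, so DovJ is inactive.
Activator HaxH is present, so *velX* is transcribed.
So VelX is produced and active.
Palatinose is absent, so YilF is inactive.
No repressor is bound and VelX is active, so *nolJ* is transcribed.
So NolJ is produced and active.
MoO₄²⁻ is absent, so SovQ is inactive.
Required activator SovQ is absent, so *purH* is not transcribed.
So PurH is not produced.
No repressor is bound and NolJ is active, so *gorQ* is transcribed.
So GorQ is produced and active.
Fumarate is absent, so TorR is inactive.
Malonate is present, so SovK is inactive.
With no repressor bound, *kosG* is transcribed.
So KosG is produced and active.
With repressor KosG bound, *bexR* is not transcribed.
So BexR is not produced.
No repressor is bound and TemM and GorQ are active, so *dulP* is transcribed.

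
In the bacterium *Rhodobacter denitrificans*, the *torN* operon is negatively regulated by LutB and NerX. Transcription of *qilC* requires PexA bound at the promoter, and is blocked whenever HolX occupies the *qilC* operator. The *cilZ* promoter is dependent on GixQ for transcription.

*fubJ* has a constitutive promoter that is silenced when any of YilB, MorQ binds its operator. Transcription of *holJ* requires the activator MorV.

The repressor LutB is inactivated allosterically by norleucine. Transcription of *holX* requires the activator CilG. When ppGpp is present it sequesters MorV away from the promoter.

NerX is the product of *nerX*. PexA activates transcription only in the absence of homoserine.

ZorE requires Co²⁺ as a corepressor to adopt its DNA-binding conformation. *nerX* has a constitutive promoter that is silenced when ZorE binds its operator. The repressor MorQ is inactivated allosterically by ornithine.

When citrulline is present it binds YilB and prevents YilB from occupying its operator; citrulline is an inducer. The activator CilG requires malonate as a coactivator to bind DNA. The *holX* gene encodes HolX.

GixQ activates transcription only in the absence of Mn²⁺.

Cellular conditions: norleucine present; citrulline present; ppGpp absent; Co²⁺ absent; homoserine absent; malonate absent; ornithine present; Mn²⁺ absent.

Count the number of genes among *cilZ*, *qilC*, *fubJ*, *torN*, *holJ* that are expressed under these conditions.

Mn²⁺ is absent, so GixQ is active.
No repressor is bound and GixQ is active, so *cilZ* is transcribed.
→ *cilZ* is ON.
Malonate is absent, so CilG is inactive.
Required activator CilG is absent, so *holX* is not transcribed.
So HolX is not produced.
Homoserine is absent, so PexA is active.
No repressor is bound and PexA is active, so *qilC* is transcribed.
→ *qilC* is ON.
Citrulline is present, so YilB is inactive.
Ornithine is present, so MorQ is inactive.
With no repressor bound, *fubJ* is transcribed.
→ *fubJ* is ON.
Norleucine is present, so LutB is inactive.
Co²⁺ is absent, so ZorE is inactive.
With no repressor bound, *nerX* is transcribed.
So NerX is produced and active.
With repressor NerX bound, *torN* is not transcribed.
→ *torN* is OFF.
ppGpp is absent, so MorV is active.
No repressor is bound and MorV is active, so *holJ* is transcribed.
→ *holJ* is ON.
4 of the 5 genes are transcribed.

4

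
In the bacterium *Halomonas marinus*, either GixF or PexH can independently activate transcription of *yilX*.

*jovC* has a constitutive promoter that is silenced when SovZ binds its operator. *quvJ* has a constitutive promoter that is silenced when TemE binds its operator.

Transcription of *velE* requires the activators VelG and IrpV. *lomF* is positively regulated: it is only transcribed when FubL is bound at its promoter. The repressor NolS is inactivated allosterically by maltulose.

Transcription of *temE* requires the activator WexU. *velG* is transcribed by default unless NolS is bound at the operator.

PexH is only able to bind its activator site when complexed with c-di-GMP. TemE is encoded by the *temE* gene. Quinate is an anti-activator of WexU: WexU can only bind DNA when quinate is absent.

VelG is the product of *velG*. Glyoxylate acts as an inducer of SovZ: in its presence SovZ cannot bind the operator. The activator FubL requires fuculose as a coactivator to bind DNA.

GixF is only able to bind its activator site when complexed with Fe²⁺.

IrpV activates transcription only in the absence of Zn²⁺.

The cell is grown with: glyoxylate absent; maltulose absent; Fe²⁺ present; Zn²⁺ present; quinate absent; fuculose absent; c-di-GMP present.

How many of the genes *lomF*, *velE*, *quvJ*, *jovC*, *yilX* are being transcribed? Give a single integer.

1

Fuculose is absent, so FubL is inactive.
Required activator FubL is absent, so *lomF* is not transcribed.
→ *lomF* is OFF.
Maltulose is absent, so NolS is active.
With repressor NolS bound, *velG* is not transcribed.
So VelG is not produced.
Zn²⁺ is present, so IrpV is inactive.
Required activator VelG is absent, so *velE* is not transcribed.
→ *velE* is OFF.
Quinate is absent, so WexU is active.
No repressor is bound and WexU is active, so *temE* is transcribed.
So TemE is produced and active.
With repressor TemE bound, *quvJ* is not transcribed.
→ *quvJ* is OFF.
Glyoxylate is absent, so SovZ is active.
With repressor SovZ bound, *jovC* is not transcribed.
→ *jovC* is OFF.
Fe²⁺ is present, so GixF is active.
c-di-GMP is present, so PexH is active.
Activator GixF is present, so *yilX* is transcribed.
→ *yilX* is ON.
1 of the 5 genes is transcribed.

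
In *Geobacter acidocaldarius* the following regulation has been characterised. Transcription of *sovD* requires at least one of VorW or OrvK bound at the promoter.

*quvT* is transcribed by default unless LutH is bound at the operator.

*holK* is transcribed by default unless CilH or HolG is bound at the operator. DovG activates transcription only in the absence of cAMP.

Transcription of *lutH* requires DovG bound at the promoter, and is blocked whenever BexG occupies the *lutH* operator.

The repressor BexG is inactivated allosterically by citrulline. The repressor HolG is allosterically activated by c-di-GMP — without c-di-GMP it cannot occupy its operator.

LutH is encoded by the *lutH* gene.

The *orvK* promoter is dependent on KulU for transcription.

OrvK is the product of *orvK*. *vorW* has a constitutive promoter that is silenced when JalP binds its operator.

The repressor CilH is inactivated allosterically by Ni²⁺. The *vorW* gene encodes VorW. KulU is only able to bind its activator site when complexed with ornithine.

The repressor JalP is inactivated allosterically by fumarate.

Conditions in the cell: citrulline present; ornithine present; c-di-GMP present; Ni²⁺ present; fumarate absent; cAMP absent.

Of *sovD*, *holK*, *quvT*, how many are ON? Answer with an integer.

1

Fumarate is absent, so JalP is active.
With repressor JalP bound, *vorW* is not transcribed.
So VorW is not produced.
Ornithine is present, so KulU is active.
No repressor is bound and KulU is active, so *orvK* is transcribed.
So OrvK is produced and active.
Activator OrvK is present, so *sovD* is transcribed.
→ *sovD* is ON.
Ni²⁺ is present, so CilH is inactive.
c-di-GMP is present, so HolG is active.
With repressor HolG bound, *holK* is not transcribed.
→ *holK* is OFF.
cAMP is absent, so DovG is active.
Citrulline is present, so BexG is inactive.
No repressor is bound and DovG is active, so *lutH* is transcribed.
So LutH is produced and active.
With repressor LutH bound, *quvT* is not transcribed.
→ *quvT* is OFF.
1 of the 3 genes is transcribed.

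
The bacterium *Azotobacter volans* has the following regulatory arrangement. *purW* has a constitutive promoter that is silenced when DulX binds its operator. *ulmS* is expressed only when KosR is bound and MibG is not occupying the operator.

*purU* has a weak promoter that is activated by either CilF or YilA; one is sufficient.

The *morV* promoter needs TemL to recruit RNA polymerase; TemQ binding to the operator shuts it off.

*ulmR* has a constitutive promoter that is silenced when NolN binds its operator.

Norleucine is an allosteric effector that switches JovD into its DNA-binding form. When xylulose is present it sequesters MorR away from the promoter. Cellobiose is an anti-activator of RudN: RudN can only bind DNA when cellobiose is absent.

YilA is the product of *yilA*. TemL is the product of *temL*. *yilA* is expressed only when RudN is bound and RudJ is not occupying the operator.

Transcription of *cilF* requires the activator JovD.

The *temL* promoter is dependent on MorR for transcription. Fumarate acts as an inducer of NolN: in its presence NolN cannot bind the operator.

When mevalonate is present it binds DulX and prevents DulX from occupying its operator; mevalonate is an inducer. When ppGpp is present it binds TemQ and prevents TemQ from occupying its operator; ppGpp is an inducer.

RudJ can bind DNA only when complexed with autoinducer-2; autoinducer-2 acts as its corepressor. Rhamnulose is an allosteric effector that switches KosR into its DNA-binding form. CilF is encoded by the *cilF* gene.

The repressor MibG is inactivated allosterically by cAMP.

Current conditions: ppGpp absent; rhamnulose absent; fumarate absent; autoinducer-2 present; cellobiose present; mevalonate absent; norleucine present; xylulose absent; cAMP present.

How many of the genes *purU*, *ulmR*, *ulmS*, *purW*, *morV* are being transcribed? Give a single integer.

Norleucine is present, so JovD is active.
No repressor is bound and JovD is active, so *cilF* is transcribed.
So CilF is produced and active.
Autoinducer-2 is present, so RudJ is active.
Cellobiose is present, so RudN is inactive.
With repressor RudJ bound, *yilA* is not transcribed.
So YilA is not produced.
Activator CilF is present, so *purU* is transcribed.
→ *purU* is ON.
Fumarate is absent, so NolN is active.
With repressor NolN bound, *ulmR* is not transcribed.
→ *ulmR* is OFF.
cAMP is present, so MibG is inactive.
Rhamnulose is absent, so KosR is inactive.
Required activator KosR is absent, so *ulmS* is not transcribed.
→ *ulmS* is OFF.
Mevalonate is absent, so DulX is active.
With repressor DulX bound, *purW* is not transcribed.
→ *purW* is OFF.
Xylulose is absent, so MorR is active.
No repressor is bound and MorR is active, so *temL* is transcribed.
So TemL is produced and active.
ppGpp is absent, so TemQ is active.
With repressor TemQ bound, *morV* is not transcribed.
→ *morV* is OFF.
1 of the 5 genes is transcribed.

1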